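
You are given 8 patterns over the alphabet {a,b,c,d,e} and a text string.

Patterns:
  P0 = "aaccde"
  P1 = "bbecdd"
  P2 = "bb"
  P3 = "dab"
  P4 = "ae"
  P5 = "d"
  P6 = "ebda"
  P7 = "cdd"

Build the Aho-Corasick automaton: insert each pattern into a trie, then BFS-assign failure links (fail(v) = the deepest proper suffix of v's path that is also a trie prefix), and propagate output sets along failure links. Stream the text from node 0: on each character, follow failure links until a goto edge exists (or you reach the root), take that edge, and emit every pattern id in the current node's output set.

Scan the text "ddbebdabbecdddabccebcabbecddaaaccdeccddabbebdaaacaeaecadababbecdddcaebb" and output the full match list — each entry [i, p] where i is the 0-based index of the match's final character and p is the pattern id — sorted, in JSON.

Construct AC machine:
Trie (insert patterns):
  0='ε' goto a→1 b→7 c→21 d→13 e→17
  1='a' goto a→2 e→16
  2='aa' goto c→3
  3='aac' goto c→4
  4='aacc' goto d→5
  5='aaccd' goto e→6
  6='aaccde' goto ·  ←P0
  7='b' goto b→8
  8='bb' goto e→9  ←P2
  9='bbe' goto c→10
  10='bbec' goto d→11
  11='bbecd' goto d→12
  12='bbecdd' goto ·  ←P1
  13='d' goto a→14  ←P5
  14='da' goto b→15
  15='dab' goto ·  ←P3
  16='ae' goto ·  ←P4
  17='e' goto b→18
  18='eb' goto d→19
  19='ebd' goto a→20
  20='ebda' goto ·  ←P6
  21='c' goto d→22
  22='cd' goto d→23
  23='cdd' goto ·  ←P7

BFS fail/out derivation:
  fail(1) 'a': from fail(0)=0 chase 'a': 0 ⇒ 0;  out=∅∪out(0)=∅
  fail(7) 'b': from fail(0)=0 chase 'b': 0 ⇒ 0;  out=∅∪out(0)=∅
  fail(13) 'd': from fail(0)=0 chase 'd': 0 ⇒ 0;  out={5}∪out(0)={5}
  fail(17) 'e': from fail(0)=0 chase 'e': 0 ⇒ 0;  out=∅∪out(0)=∅
  fail(21) 'c': from fail(0)=0 chase 'c': 0 ⇒ 0;  out=∅∪out(0)=∅
  fail(2) 'aa': from fail(1)=0 chase 'a': 0 ⇒ 1;  out=∅∪out(1)=∅
  fail(8) 'bb': from fail(7)=0 chase 'b': 0 ⇒ 7;  out={2}∪out(7)={2}
  fail(14) 'da': from fail(13)=0 chase 'a': 0 ⇒ 1;  out=∅∪out(1)=∅
  fail(16) 'ae': from fail(1)=0 chase 'e': 0 ⇒ 17;  out={4}∪out(17)={4}
  fail(18) 'eb': from fail(17)=0 chase 'b': 0 ⇒ 7;  out=∅∪out(7)=∅
  fail(22) 'cd': from fail(21)=0 chase 'd': 0 ⇒ 13;  out=∅∪out(13)={5}
  fail(3) 'aac': from fail(2)=1 chase 'c': 1→0 ⇒ 21;  out=∅∪out(21)=∅
  fail(9) 'bbe': from fail(8)=7 chase 'e': 7→0 ⇒ 17;  out=∅∪out(17)=∅
  fail(15) 'dab': from fail(14)=1 chase 'b': 1→0 ⇒ 7;  out={3}∪out(7)={3}
  fail(19) 'ebd': from fail(18)=7 chase 'd': 7→0 ⇒ 13;  out=∅∪out(13)={5}
  fail(23) 'cdd': from fail(22)=13 chase 'd': 13→0 ⇒ 13;  out={7}∪out(13)={5,7}
  fail(4) 'aacc': from fail(3)=21 chase 'c': 21→0 ⇒ 21;  out=∅∪out(21)=∅
  fail(10) 'bbec': from fail(9)=17 chase 'c': 17→0 ⇒ 21;  out=∅∪out(21)=∅
  fail(20) 'ebda': from fail(19)=13 chase 'a': 13 ⇒ 14;  out={6}∪out(14)={6}
  fail(5) 'aaccd': from fail(4)=21 chase 'd': 21 ⇒ 22;  out=∅∪out(22)={5}
  fail(11) 'bbecd': from fail(10)=21 chase 'd': 21 ⇒ 22;  out=∅∪out(22)={5}
  fail(6) 'aaccde': from fail(5)=22 chase 'e': 22→13→0 ⇒ 17;  out={0}∪out(17)={0}
  fail(12) 'bbecdd': from fail(11)=22 chase 'd': 22 ⇒ 23;  out={1}∪out(23)={1,5,7}

Run:
i=0 'd': node 0→13  emit P5@[0:0]
i=1 'd': node 13→13 ·f  emit P5@[1:1]
i=2 'b': node 13→7 ·f
i=3 'e': node 7→17 ·f
i=4 'b': node 17→18
i=5 'd': node 18→19  emit P5@[5:5]
i=6 'a': node 19→20  emit P6@[3:6]
i=7 'b': node 20→15 ·f  emit P3@[5:7]
i=8 'b': node 15→8 ·f  emit P2@[7:8]
i=9 'e': node 8→9
i=10 'c': node 9→10
i=11 'd': node 10→11  emit P5@[11:11]
i=12 'd': node 11→12  emit P1@[7:12],P5@[12:12],P7@[10:12]
i=13 'd': node 12→13 ·f  emit P5@[13:13]
i=14 'a': node 13→14
i=15 'b': node 14→15  emit P3@[13:15]
i=16 'c': node 15→21 ·f
i=17 'c': node 21→21 ·f
i=18 'e': node 21→17 ·f
i=19 'b': node 17→18
i=20 'c': node 18→21 ·f
i=21 'a': node 21→1 ·f
i=22 'b': node 1→7 ·f
i=23 'b': node 7→8  emit P2@[22:23]
i=24 'e': node 8→9
i=25 'c': node 9→10
i=26 'd': node 10→11  emit P5@[26:26]
i=27 'd': node 11→12  emit P1@[22:27],P5@[27:27],P7@[25:27]
i=28 'a': node 12→14 ·f
i=29 'a': node 14→2 ·f
i=30 'a': node 2→2 ·f
i=31 'c': node 2→3
i=32 'c': node 3→4
i=33 'd': node 4→5  emit P5@[33:33]
i=34 'e': node 5→6  emit P0@[29:34]
i=35 'c': node 6→21 ·f
i=36 'c': node 21→21 ·f
i=37 'd': node 21→22  emit P5@[37:37]
i=38 'd': node 22→23  emit P5@[38:38],P7@[36:38]
i=39 'a': node 23→14 ·f
i=40 'b': node 14→15  emit P3@[38:40]
i=41 'b': node 15→8 ·f  emit P2@[40:41]
i=42 'e': node 8→9
i=43 'b': node 9→18 ·f
i=44 'd': node 18→19  emit P5@[44:44]
i=45 'a': node 19→20  emit P6@[42:45]
i=46 'a': node 20→2 ·f
i=47 'a': node 2→2 ·f
i=48 'c': node 2→3
i=49 'a': node 3→1 ·f
i=50 'e': node 1→16  emit P4@[49:50]
i=51 'a': node 16→1 ·f
i=52 'e': node 1→16  emit P4@[51:52]
i=53 'c': node 16→21 ·f
i=54 'a': node 21→1 ·f
i=55 'd': node 1→13 ·f  emit P5@[55:55]
i=56 'a': node 13→14
i=57 'b': node 14→15  emit P3@[55:57]
i=58 'a': node 15→1 ·f
i=59 'b': node 1→7 ·f
i=60 'b': node 7→8  emit P2@[59:60]
i=61 'e': node 8→9
i=62 'c': node 9→10
i=63 'd': node 10→11  emit P5@[63:63]
i=64 'd': node 11→12  emit P1@[59:64],P5@[64:64],P7@[62:64]
i=65 'd': node 12→13 ·f  emit P5@[65:65]
i=66 'c': node 13→21 ·f
i=67 'a': node 21→1 ·f
i=68 'e': node 1→16  emit P4@[67:68]
i=69 'b': node 16→18 ·f
i=70 'b': node 18→8 ·f  emit P2@[69:70]

Matches: [[0,5],[1,5],[5,5],[6,6],[7,3],[8,2],[11,5],[12,1],[12,5],[12,7],[13,5],[15,3],[23,2],[26,5],[27,1],[27,5],[27,7],[33,5],[34,0],[37,5],[38,5],[38,7],[40,3],[41,2],[44,5],[45,6],[50,4],[52,4],[55,5],[57,3],[60,2],[63,5],[64,1],[64,5],[64,7],[65,5],[68,4],[70,2]]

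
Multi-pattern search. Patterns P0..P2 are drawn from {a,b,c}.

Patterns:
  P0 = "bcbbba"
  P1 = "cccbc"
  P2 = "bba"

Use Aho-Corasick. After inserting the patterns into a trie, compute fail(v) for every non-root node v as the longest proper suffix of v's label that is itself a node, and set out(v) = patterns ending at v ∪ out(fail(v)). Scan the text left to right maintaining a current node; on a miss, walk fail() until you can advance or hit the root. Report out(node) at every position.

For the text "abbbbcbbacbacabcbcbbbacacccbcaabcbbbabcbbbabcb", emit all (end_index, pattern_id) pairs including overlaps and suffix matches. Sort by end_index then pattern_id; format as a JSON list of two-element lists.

Build automaton:
Trie (insert patterns):
  n0 'ε': b→1 c→7
  n1 'b': b→12 c→2
  n2 'bc': b→3
  n3 'bcb': b→4
  n4 'bcbb': b→5
  n5 'bcbbb': a→6
  n6 'bcbbba': ·  ←P0
  n7 'c': c→8
  n8 'cc': c→9
  n9 'ccc': b→10
  n10 'cccb': c→11
  n11 'cccbc': ·  ←P1
  n12 'bb': a→13
  n13 'bba': ·  ←P2

Failure links (BFS by depth):
  fail(1) 'b': from fail(0)=0 chase 'b': 0 ⇒ 0;  out=∅∪out(0)=∅
  fail(7) 'c': from fail(0)=0 chase 'c': 0 ⇒ 0;  out=∅∪out(0)=∅
  fail(2) 'bc': from fail(1)=0 chase 'c': 0 ⇒ 7;  out=∅∪out(7)=∅
  fail(8) 'cc': from fail(7)=0 chase 'c': 0 ⇒ 7;  out=∅∪out(7)=∅
  fail(12) 'bb': from fail(1)=0 chase 'b': 0 ⇒ 1;  out=∅∪out(1)=∅
  fail(3) 'bcb': from fail(2)=7 chase 'b': 7→0 ⇒ 1;  out=∅∪out(1)=∅
  fail(9) 'ccc': from fail(8)=7 chase 'c': 7 ⇒ 8;  out=∅∪out(8)=∅
  fail(13) 'bba': from fail(12)=1 chase 'a': 1→0 ⇒ 0;  out={2}∪out(0)={2}
  fail(4) 'bcbb': from fail(3)=1 chase 'b': 1 ⇒ 12;  out=∅∪out(12)=∅
  fail(10) 'cccb': from fail(9)=8 chase 'b': 8→7→0 ⇒ 1;  out=∅∪out(1)=∅
  fail(5) 'bcbbb': from fail(4)=12 chase 'b': 12→1 ⇒ 12;  out=∅∪out(12)=∅
  fail(11) 'cccbc': from fail(10)=1 chase 'c': 1 ⇒ 2;  out={1}∪out(2)={1}
  fail(6) 'bcbbba': from fail(5)=12 chase 'a': 12 ⇒ 13;  out={0}∪out(13)={0,2}

Scan:
pos 0 'a': at 0
pos 1 'b': at 1
pos 2 'b': at 12
pos 3 'b': at 12 ·f
pos 4 'b': at 12 ·f
pos 5 'c': at 2 ·f
pos 6 'b': at 3
pos 7 'b': at 4
pos 8 'a': at 13 ·f  → match P2@[6:8]
pos 9 'c': at 7 ·f
pos 10 'b': at 1 ·f
pos 11 'a': at 0 ·f
pos 12 'c': at 7
pos 13 'a': at 0 ·f
pos 14 'b': at 1
pos 15 'c': at 2
pos 16 'b': at 3
pos 17 'c': at 2 ·f
pos 18 'b': at 3
pos 19 'b': at 4
pos 20 'b': at 5
pos 21 'a': at 6  → match P0@[16:21],P2@[19:21]
pos 22 'c': at 7 ·f
pos 23 'a': at 0 ·f
pos 24 'c': at 7
pos 25 'c': at 8
pos 26 'c': at 9
pos 27 'b': at 10
pos 28 'c': at 11  → match P1@[24:28]
pos 29 'a': at 0 ·f
pos 30 'a': at 0
pos 31 'b': at 1
pos 32 'c': at 2
pos 33 'b': at 3
pos 34 'b': at 4
pos 35 'b': at 5
pos 36 'a': at 6  → match P0@[31:36],P2@[34:36]
pos 37 'b': at 1 ·f
pos 38 'c': at 2
pos 39 'b': at 3
pos 40 'b': at 4
pos 41 'b': at 5
pos 42 'a': at 6  → match P0@[37:42],P2@[40:42]
pos 43 'b': at 1 ·f
pos 44 'c': at 2
pos 45 'b': at 3

Result: [[8,2],[21,0],[21,2],[28,1],[36,0],[36,2],[42,0],[42,2]]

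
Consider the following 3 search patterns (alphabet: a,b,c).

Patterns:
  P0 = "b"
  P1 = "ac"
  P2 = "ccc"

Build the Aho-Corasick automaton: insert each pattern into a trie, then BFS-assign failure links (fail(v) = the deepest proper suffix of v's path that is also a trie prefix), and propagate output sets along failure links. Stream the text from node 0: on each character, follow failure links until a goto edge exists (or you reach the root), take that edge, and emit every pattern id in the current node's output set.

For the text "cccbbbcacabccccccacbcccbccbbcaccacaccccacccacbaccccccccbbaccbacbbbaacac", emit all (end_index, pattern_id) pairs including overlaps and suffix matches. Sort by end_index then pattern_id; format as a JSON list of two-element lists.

Construct AC machine:
Trie (insert patterns):
  0='ε' goto a→2 b→1 c→4
  1='b' goto ·  ←P0
  2='a' goto c→3
  3='ac' goto ·  ←P1
  4='c' goto c→5
  5='cc' goto c→6
  6='ccc' goto ·  ←P2

Failure links (BFS by depth):
  n1('b'): parent n0 fail=0; on 'b' 0 → fail=0;  out {0}∪∅={0}
  n2('a'): parent n0 fail=0; on 'a' 0 → fail=0;  out ∅∪∅=∅
  n4('c'): parent n0 fail=0; on 'c' 0 → fail=0;  out ∅∪∅=∅
  n3('ac'): parent n2 fail=0; on 'c' 0 → fail=4;  out {1}∪∅={1}
  n5('cc'): parent n4 fail=0; on 'c' 0 → fail=4;  out ∅∪∅=∅
  n6('ccc'): parent n5 fail=4; on 'c' 4 → fail=5;  out {2}∪∅={2}

Scan:
pos 0 'c': at 4
pos 1 'c': at 5
pos 2 'c': at 6  → match P2@[0:2]
pos 3 'b': at 1 (fail-walked)  → match P0@[3:3]
pos 4 'b': at 1 (fail-walked)  → match P0@[4:4]
pos 5 'b': at 1 (fail-walked)  → match P0@[5:5]
pos 6 'c': at 4 (fail-walked)
pos 7 'a': at 2 (fail-walked)
pos 8 'c': at 3  → match P1@[7:8]
pos 9 'a': at 2 (fail-walked)
pos 10 'b': at 1 (fail-walked)  → match P0@[10:10]
pos 11 'c': at 4 (fail-walked)
pos 12 'c': at 5
pos 13 'c': at 6  → match P2@[11:13]
pos 14 'c': at 6 (fail-walked)  → match P2@[12:14]
pos 15 'c': at 6 (fail-walked)  → match P2@[13:15]
pos 16 'c': at 6 (fail-walked)  → match P2@[14:16]
pos 17 'a': at 2 (fail-walked)
pos 18 'c': at 3  → match P1@[17:18]
pos 19 'b': at 1 (fail-walked)  → match P0@[19:19]
pos 20 'c': at 4 (fail-walked)
pos 21 'c': at 5
pos 22 'c': at 6  → match P2@[20:22]
pos 23 'b': at 1 (fail-walked)  → match P0@[23:23]
pos 24 'c': at 4 (fail-walked)
pos 25 'c': at 5
pos 26 'b': at 1 (fail-walked)  → match P0@[26:26]
pos 27 'b': at 1 (fail-walked)  → match P0@[27:27]
pos 28 'c': at 4 (fail-walked)
pos 29 'a': at 2 (fail-walked)
pos 30 'c': at 3  → match P1@[29:30]
pos 31 'c': at 5 (fail-walked)
pos 32 'a': at 2 (fail-walked)
pos 33 'c': at 3  → match P1@[32:33]
pos 34 'a': at 2 (fail-walked)
pos 35 'c': at 3  → match P1@[34:35]
pos 36 'c': at 5 (fail-walked)
pos 37 'c': at 6  → match P2@[35:37]
pos 38 'c': at 6 (fail-walked)  → match P2@[36:38]
pos 39 'a': at 2 (fail-walked)
pos 40 'c': at 3  → match P1@[39:40]
pos 41 'c': at 5 (fail-walked)
pos 42 'c': at 6  → match P2@[40:42]
pos 43 'a': at 2 (fail-walked)
pos 44 'c': at 3  → match P1@[43:44]
pos 45 'b': at 1 (fail-walked)  → match P0@[45:45]
pos 46 'a': at 2 (fail-walked)
pos 47 'c': at 3  → match P1@[46:47]
pos 48 'c': at 5 (fail-walked)
pos 49 'c': at 6  → match P2@[47:49]
pos 50 'c': at 6 (fail-walked)  → match P2@[48:50]
pos 51 'c': at 6 (fail-walked)  → match P2@[49:51]
pos 52 'c': at 6 (fail-walked)  → match P2@[50:52]
pos 53 'c': at 6 (fail-walked)  → match P2@[51:53]
pos 54 'c': at 6 (fail-walked)  → match P2@[52:54]
pos 55 'b': at 1 (fail-walked)  → match P0@[55:55]
pos 56 'b': at 1 (fail-walked)  → match P0@[56:56]
pos 57 'a': at 2 (fail-walked)
pos 58 'c': at 3  → match P1@[57:58]
pos 59 'c': at 5 (fail-walked)
pos 60 'b': at 1 (fail-walked)  → match P0@[60:60]
pos 61 'a': at 2 (fail-walked)
pos 62 'c': at 3  → match P1@[61:62]
pos 63 'b': at 1 (fail-walked)  → match P0@[63:63]
pos 64 'b': at 1 (fail-walked)  → match P0@[64:64]
pos 65 'b': at 1 (fail-walked)  → match P0@[65:65]
pos 66 'a': at 2 (fail-walked)
pos 67 'a': at 2 (fail-walked)
pos 68 'c': at 3  → match P1@[67:68]
pos 69 'a': at 2 (fail-walked)
pos 70 'c': at 3  → match P1@[69:70]

Matches: [[2,2],[3,0],[4,0],[5,0],[8,1],[10,0],[13,2],[14,2],[15,2],[16,2],[18,1],[19,0],[22,2],[23,0],[26,0],[27,0],[30,1],[33,1],[35,1],[37,2],[38,2],[40,1],[42,2],[44,1],[45,0],[47,1],[49,2],[50,2],[51,2],[52,2],[53,2],[54,2],[55,0],[56,0],[58,1],[60,0],[62,1],[63,0],[64,0],[65,0],[68,1],[70,1]]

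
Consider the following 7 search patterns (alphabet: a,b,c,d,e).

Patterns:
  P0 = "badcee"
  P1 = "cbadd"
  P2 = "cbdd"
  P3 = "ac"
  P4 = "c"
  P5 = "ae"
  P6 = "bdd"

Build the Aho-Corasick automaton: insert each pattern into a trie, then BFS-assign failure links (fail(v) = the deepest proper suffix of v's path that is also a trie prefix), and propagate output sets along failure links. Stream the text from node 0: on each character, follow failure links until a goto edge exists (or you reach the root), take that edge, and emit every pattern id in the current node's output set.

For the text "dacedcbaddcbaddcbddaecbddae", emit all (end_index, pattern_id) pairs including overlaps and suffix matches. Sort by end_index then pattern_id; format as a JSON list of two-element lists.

Build automaton:
Trie (insert patterns):
  n0 'ε': a→14 b→1 c→7
  n1 'b': a→2 d→17
  n2 'ba': d→3
  n3 'bad': c→4
  n4 'badc': e→5
  n5 'badce': e→6
  n6 'badcee': ·  ←P0
  n7 'c': b→8  ←P4
  n8 'cb': a→9 d→12
  n9 'cba': d→10
  n10 'cbad': d→11
  n11 'cbadd': ·  ←P1
  n12 'cbd': d→13
  n13 'cbdd': ·  ←P2
  n14 'a': c→15 e→16
  n15 'ac': ·  ←P3
  n16 'ae': ·  ←P5
  n17 'bd': d→18
  n18 'bdd': ·  ←P6

BFS fail/out derivation:
  fail(1) 'b': from fail(0)=0 chase 'b': 0 ⇒ 0;  out=∅∪out(0)=∅
  fail(7) 'c': from fail(0)=0 chase 'c': 0 ⇒ 0;  out={4}∪out(0)={4}
  fail(14) 'a': from fail(0)=0 chase 'a': 0 ⇒ 0;  out=∅∪out(0)=∅
  fail(2) 'ba': from fail(1)=0 chase 'a': 0 ⇒ 14;  out=∅∪out(14)=∅
  fail(8) 'cb': from fail(7)=0 chase 'b': 0 ⇒ 1;  out=∅∪out(1)=∅
  fail(15) 'ac': from fail(14)=0 chase 'c': 0 ⇒ 7;  out={3}∪out(7)={3,4}
  fail(16) 'ae': from fail(14)=0 chase 'e': 0 ⇒ 0;  out={5}∪out(0)={5}
  fail(17) 'bd': from fail(1)=0 chase 'd': 0 ⇒ 0;  out=∅∪out(0)=∅
  fail(3) 'bad': from fail(2)=14 chase 'd': 14→0 ⇒ 0;  out=∅∪out(0)=∅
  fail(9) 'cba': from fail(8)=1 chase 'a': 1 ⇒ 2;  out=∅∪out(2)=∅
  fail(12) 'cbd': from fail(8)=1 chase 'd': 1 ⇒ 17;  out=∅∪out(17)=∅
  fail(18) 'bdd': from fail(17)=0 chase 'd': 0 ⇒ 0;  out={6}∪out(0)={6}
  fail(4) 'badc': from fail(3)=0 chase 'c': 0 ⇒ 7;  out=∅∪out(7)={4}
  fail(10) 'cbad': from fail(9)=2 chase 'd': 2 ⇒ 3;  out=∅∪out(3)=∅
  fail(13) 'cbdd': from fail(12)=17 chase 'd': 17 ⇒ 18;  out={2}∪out(18)={2,6}
  fail(5) 'badce': from fail(4)=7 chase 'e': 7→0 ⇒ 0;  out=∅∪out(0)=∅
  fail(11) 'cbadd': from fail(10)=3 chase 'd': 3→0 ⇒ 0;  out={1}∪out(0)={1}
  fail(6) 'badcee': from fail(5)=0 chase 'e': 0 ⇒ 0;  out={0}∪out(0)={0}

Scan:
i=0 'd': node 0→0
i=1 'a': node 0→14
i=2 'c': node 14→15  emit P3@[1:2],P4@[2:2]
i=3 'e': node 15→0 ·f
i=4 'd': node 0→0
i=5 'c': node 0→7  emit P4@[5:5]
i=6 'b': node 7→8
i=7 'a': node 8→9
i=8 'd': node 9→10
i=9 'd': node 10→11  emit P1@[5:9]
i=10 'c': node 11→7 ·f  emit P4@[10:10]
i=11 'b': node 7→8
i=12 'a': node 8→9
i=13 'd': node 9→10
i=14 'd': node 10→11  emit P1@[10:14]
i=15 'c': node 11→7 ·f  emit P4@[15:15]
i=16 'b': node 7→8
i=17 'd': node 8→12
i=18 'd': node 12→13  emit P2@[15:18],P6@[16:18]
i=19 'a': node 13→14 ·f
i=20 'e': node 14→16  emit P5@[19:20]
i=21 'c': node 16→7 ·f  emit P4@[21:21]
i=22 'b': node 7→8
i=23 'd': node 8→12
i=24 'd': node 12→13  emit P2@[21:24],P6@[22:24]
i=25 'a': node 13→14 ·f
i=26 'e': node 14→16  emit P5@[25:26]

Matches: [[2,3],[2,4],[5,4],[9,1],[10,4],[14,1],[15,4],[18,2],[18,6],[20,5],[21,4],[24,2],[24,6],[26,5]]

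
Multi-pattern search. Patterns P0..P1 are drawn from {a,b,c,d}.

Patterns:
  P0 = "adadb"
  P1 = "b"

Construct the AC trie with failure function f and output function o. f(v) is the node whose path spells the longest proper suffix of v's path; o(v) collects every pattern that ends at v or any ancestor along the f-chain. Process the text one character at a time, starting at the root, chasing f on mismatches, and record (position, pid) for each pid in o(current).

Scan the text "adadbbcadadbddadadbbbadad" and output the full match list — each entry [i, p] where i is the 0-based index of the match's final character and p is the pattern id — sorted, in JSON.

Construct AC machine:
Trie nodes:
  0='ε' goto a→1 b→6
  1='a' goto d→2
  2='ad' goto a→3
  3='ada' goto d→4
  4='adad' goto b→5
  5='adadb' goto ·  ←P0
  6='b' goto ·  ←P1

Failure links (BFS by depth):
  n1('a'): parent n0 fail=0; on 'a' 0 → fail=0;  out ∅∪∅=∅
  n6('b'): parent n0 fail=0; on 'b' 0 → fail=0;  out {1}∪∅={1}
  n2('ad'): parent n1 fail=0; on 'd' 0 → fail=0;  out ∅∪∅=∅
  n3('ada'): parent n2 fail=0; on 'a' 0 → fail=1;  out ∅∪∅=∅
  n4('adad'): parent n3 fail=1; on 'd' 1 → fail=2;  out ∅∪∅=∅
  n5('adadb'): parent n4 fail=2; on 'b' 2→0 → fail=6;  out {0}∪{1}={0,1}

Run:
i=0 'a': node 0→1
i=1 'd': node 1→2
i=2 'a': node 2→3
i=3 'd': node 3→4
i=4 'b': node 4→5  → match P0@[0:4],P1@[4:4]
i=5 'b': node 5→6 (via fail)  → match P1@[5:5]
i=6 'c': node 6→0 (via fail)
i=7 'a': node 0→1
i=8 'd': node 1→2
i=9 'a': node 2→3
i=10 'd': node 3→4
i=11 'b': node 4→5  → match P0@[7:11],P1@[11:11]
i=12 'd': node 5→0 (via fail)
i=13 'd': node 0→0
i=14 'a': node 0→1
i=15 'd': node 1→2
i=16 'a': node 2→3
i=17 'd': node 3→4
i=18 'b': node 4→5  → match P0@[14:18],P1@[18:18]
i=19 'b': node 5→6 (via fail)  → match P1@[19:19]
i=20 'b': node 6→6 (via fail)  → match P1@[20:20]
i=21 'a': node 6→1 (via fail)
i=22 'd': node 1→2
i=23 'a': node 2→3
i=24 'd': node 3→4

All matches (sorted): [[4,0],[4,1],[5,1],[11,0],[11,1],[18,0],[18,1],[19,1],[20,1]]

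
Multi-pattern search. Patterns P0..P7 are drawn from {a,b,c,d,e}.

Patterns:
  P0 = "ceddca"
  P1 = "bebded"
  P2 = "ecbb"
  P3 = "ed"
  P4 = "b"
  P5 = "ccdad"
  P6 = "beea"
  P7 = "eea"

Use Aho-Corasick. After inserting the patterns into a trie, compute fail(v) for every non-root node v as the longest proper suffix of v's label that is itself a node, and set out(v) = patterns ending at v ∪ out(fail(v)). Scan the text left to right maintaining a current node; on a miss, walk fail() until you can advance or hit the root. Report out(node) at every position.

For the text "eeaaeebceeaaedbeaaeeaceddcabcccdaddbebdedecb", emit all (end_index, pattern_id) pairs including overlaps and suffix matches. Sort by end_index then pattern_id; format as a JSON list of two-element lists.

Build:
Trie (insert patterns):
  n0 'ε': b→7 c→1 e→13
  n1 'c': c→18 e→2
  n2 'ce': d→3
  n3 'ced': d→4
  n4 'cedd': c→5
  n5 'ceddc': a→6
  n6 'ceddca': ·  ←P0
  n7 'b': e→8  ←P4
  n8 'be': b→9 e→22
  n9 'beb': d→10
  n10 'bebd': e→11
  n11 'bebde': d→12
  n12 'bebded': ·  ←P1
  n13 'e': c→14 d→17 e→24
  n14 'ec': b→15
  n15 'ecb': b→16
  n16 'ecbb': ·  ←P2
  n17 'ed': ·  ←P3
  n18 'cc': d→19
  n19 'ccd': a→20
  n20 'ccda': d→21
  n21 'ccdad': ·  ←P5
  n22 'bee': a→23
  n23 'beea': ·  ←P6
  n24 'ee': a→25
  n25 'eea': ·  ←P7

Failure links (BFS by depth):
  n1('c'): parent n0 fail=0; on 'c' 0 → fail=0;  out ∅∪∅=∅
  n7('b'): parent n0 fail=0; on 'b' 0 → fail=0;  out {4}∪∅={4}
  n13('e'): parent n0 fail=0; on 'e' 0 → fail=0;  out ∅∪∅=∅
  n2('ce'): parent n1 fail=0; on 'e' 0 → fail=13;  out ∅∪∅=∅
  n8('be'): parent n7 fail=0; on 'e' 0 → fail=13;  out ∅∪∅=∅
  n14('ec'): parent n13 fail=0; on 'c' 0 → fail=1;  out ∅∪∅=∅
  n17('ed'): parent n13 fail=0; on 'd' 0 → fail=0;  out {3}∪∅={3}
  n18('cc'): parent n1 fail=0; on 'c' 0 → fail=1;  out ∅∪∅=∅
  n24('ee'): parent n13 fail=0; on 'e' 0 → fail=13;  out ∅∪∅=∅
  n3('ced'): parent n2 fail=13; on 'd' 13 → fail=17;  out ∅∪{3}={3}
  n9('beb'): parent n8 fail=13; on 'b' 13→0 → fail=7;  out ∅∪{4}={4}
  n15('ecb'): parent n14 fail=1; on 'b' 1→0 → fail=7;  out ∅∪{4}={4}
  n19('ccd'): parent n18 fail=1; on 'd' 1→0 → fail=0;  out ∅∪∅=∅
  n22('bee'): parent n8 fail=13; on 'e' 13 → fail=24;  out ∅∪∅=∅
  n25('eea'): parent n24 fail=13; on 'a' 13→0 → fail=0;  out {7}∪∅={7}
  n4('cedd'): parent n3 fail=17; on 'd' 17→0 → fail=0;  out ∅∪∅=∅
  n10('bebd'): parent n9 fail=7; on 'd' 7→0 → fail=0;  out ∅∪∅=∅
  n16('ecbb'): parent n15 fail=7; on 'b' 7→0 → fail=7;  out {2}∪{4}={2,4}
  n20('ccda'): parent n19 fail=0; on 'a' 0 → fail=0;  out ∅∪∅=∅
  n23('beea'): parent n22 fail=24; on 'a' 24 → fail=25;  out {6}∪{7}={6,7}
  n5('ceddc'): parent n4 fail=0; on 'c' 0 → fail=1;  out ∅∪∅=∅
  n11('bebde'): parent n10 fail=0; on 'e' 0 → fail=13;  out ∅∪∅=∅
  n21('ccdad'): parent n20 fail=0; on 'd' 0 → fail=0;  out {5}∪∅={5}
  n6('ceddca'): parent n5 fail=1; on 'a' 1→0 → fail=0;  out {0}∪∅={0}
  n12('bebded'): parent n11 fail=13; on 'd' 13 → fail=17;  out {1}∪{3}={1,3}

Text stream:
[0] read 'e'  n0⇒n13
[1] read 'e'  n13⇒n24
[2] read 'a'  n24⇒n25  ** P7@[0:2]
[3] read 'a'  n25⇒n0 (via fail)
[4] read 'e'  n0⇒n13
[5] read 'e'  n13⇒n24
[6] read 'b'  n24⇒n7 (via fail)  ** P4@[6:6]
[7] read 'c'  n7⇒n1 (via fail)
[8] read 'e'  n1⇒n2
[9] read 'e'  n2⇒n24 (via fail)
[10] read 'a'  n24⇒n25  ** P7@[8:10]
[11] read 'a'  n25⇒n0 (via fail)
[12] read 'e'  n0⇒n13
[13] read 'd'  n13⇒n17  ** P3@[12:13]
[14] read 'b'  n17⇒n7 (via fail)  ** P4@[14:14]
[15] read 'e'  n7⇒n8
[16] read 'a'  n8⇒n0 (via fail)
[17] read 'a'  n0⇒n0
[18] read 'e'  n0⇒n13
[19] read 'e'  n13⇒n24
[20] read 'a'  n24⇒n25  ** P7@[18:20]
[21] read 'c'  n25⇒n1 (via fail)
[22] read 'e'  n1⇒n2
[23] read 'd'  n2⇒n3  ** P3@[22:23]
[24] read 'd'  n3⇒n4
[25] read 'c'  n4⇒n5
[26] read 'a'  n5⇒n6  ** P0@[21:26]
[27] read 'b'  n6⇒n7 (via fail)  ** P4@[27:27]
[28] read 'c'  n7⇒n1 (via fail)
[29] read 'c'  n1⇒n18
[30] read 'c'  n18⇒n18 (via fail)
[31] read 'd'  n18⇒n19
[32] read 'a'  n19⇒n20
[33] read 'd'  n20⇒n21  ** P5@[29:33]
[34] read 'd'  n21⇒n0 (via fail)
[35] read 'b'  n0⇒n7  ** P4@[35:35]
[36] read 'e'  n7⇒n8
[37] read 'b'  n8⇒n9  ** P4@[37:37]
[38] read 'd'  n9⇒n10
[39] read 'e'  n10⇒n11
[40] read 'd'  n11⇒n12  ** P1@[35:40],P3@[39:40]
[41] read 'e'  n12⇒n13 (via fail)
[42] read 'c'  n13⇒n14
[43] read 'b'  n14⇒n15  ** P4@[43:43]

Matches: [[2,7],[6,4],[10,7],[13,3],[14,4],[20,7],[23,3],[26,0],[27,4],[33,5],[35,4],[37,4],[40,1],[40,3],[43,4]]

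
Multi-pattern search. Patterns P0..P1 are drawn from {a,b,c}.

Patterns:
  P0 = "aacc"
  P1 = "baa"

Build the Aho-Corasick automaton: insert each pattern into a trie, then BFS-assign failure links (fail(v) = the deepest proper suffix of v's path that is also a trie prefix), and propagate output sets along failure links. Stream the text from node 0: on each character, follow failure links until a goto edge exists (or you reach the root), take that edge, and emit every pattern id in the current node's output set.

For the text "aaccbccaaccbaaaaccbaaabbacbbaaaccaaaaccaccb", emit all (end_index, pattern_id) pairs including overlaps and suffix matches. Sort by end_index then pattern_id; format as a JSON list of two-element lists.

Build automaton:
Trie nodes:
  0='ε' goto a→1 b→5
  1='a' goto a→2
  2='aa' goto c→3
  3='aac' goto c→4
  4='aacc' goto ·  [P0 ends]
  5='b' goto a→6
  6='ba' goto a→7
  7='baa' goto ·  [P1 ends]

BFS fail/out derivation:
  fail(1) 'a': from fail(0)=0 chase 'a': 0 ⇒ 0;  out=∅∪out(0)=∅
  fail(5) 'b': from fail(0)=0 chase 'b': 0 ⇒ 0;  out=∅∪out(0)=∅
  fail(2) 'aa': from fail(1)=0 chase 'a': 0 ⇒ 1;  out=∅∪out(1)=∅
  fail(6) 'ba': from fail(5)=0 chase 'a': 0 ⇒ 1;  out=∅∪out(1)=∅
  fail(3) 'aac': from fail(2)=1 chase 'c': 1→0 ⇒ 0;  out=∅∪out(0)=∅
  fail(7) 'baa': from fail(6)=1 chase 'a': 1 ⇒ 2;  out={1}∪out(2)={1}
  fail(4) 'aacc': from fail(3)=0 chase 'c': 0 ⇒ 0;  out={0}∪out(0)={0}

Run:
pos 0 'a': at 1
pos 1 'a': at 2
pos 2 'c': at 3
pos 3 'c': at 4  ** P0@[0:3]
pos 4 'b': at 5 ·f
pos 5 'c': at 0 ·f
pos 6 'c': at 0
pos 7 'a': at 1
pos 8 'a': at 2
pos 9 'c': at 3
pos 10 'c': at 4  ** P0@[7:10]
pos 11 'b': at 5 ·f
pos 12 'a': at 6
pos 13 'a': at 7  ** P1@[11:13]
pos 14 'a': at 2 ·f
pos 15 'a': at 2 ·f
pos 16 'c': at 3
pos 17 'c': at 4  ** P0@[14:17]
pos 18 'b': at 5 ·f
pos 19 'a': at 6
pos 20 'a': at 7  ** P1@[18:20]
pos 21 'a': at 2 ·f
pos 22 'b': at 5 ·f
pos 23 'b': at 5 ·f
pos 24 'a': at 6
pos 25 'c': at 0 ·f
pos 26 'b': at 5
pos 27 'b': at 5 ·f
pos 28 'a': at 6
pos 29 'a': at 7  ** P1@[27:29]
pos 30 'a': at 2 ·f
pos 31 'c': at 3
pos 32 'c': at 4  ** P0@[29:32]
pos 33 'a': at 1 ·f
pos 34 'a': at 2
pos 35 'a': at 2 ·f
pos 36 'a': at 2 ·f
pos 37 'c': at 3
pos 38 'c': at 4  ** P0@[35:38]
pos 39 'a': at 1 ·f
pos 40 'c': at 0 ·f
pos 41 'c': at 0
pos 42 'b': at 5

Matches: [[3,0],[10,0],[13,1],[17,0],[20,1],[29,1],[32,0],[38,0]]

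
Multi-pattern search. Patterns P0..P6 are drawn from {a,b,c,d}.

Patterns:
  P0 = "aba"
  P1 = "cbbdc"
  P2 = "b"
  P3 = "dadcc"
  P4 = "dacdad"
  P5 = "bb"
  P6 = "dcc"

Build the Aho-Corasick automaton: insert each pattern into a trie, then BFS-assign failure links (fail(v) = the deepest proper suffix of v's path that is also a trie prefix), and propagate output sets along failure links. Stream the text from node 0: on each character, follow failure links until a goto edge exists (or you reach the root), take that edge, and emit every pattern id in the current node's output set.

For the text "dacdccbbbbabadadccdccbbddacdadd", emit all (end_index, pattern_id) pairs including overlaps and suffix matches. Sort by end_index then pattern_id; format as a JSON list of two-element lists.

Build automaton:
Trie nodes:
  n0 'ε': a→1 b→9 c→4 d→10
  n1 'a': b→2
  n2 'ab': a→3
  n3 'aba': ·  [P0 ends]
  n4 'c': b→5
  n5 'cb': b→6
  n6 'cbb': d→7
  n7 'cbbd': c→8
  n8 'cbbdc': ·  [P1 ends]
  n9 'b': b→19  [P2 ends]
  n10 'd': a→11 c→20
  n11 'da': c→15 d→12
  n12 'dad': c→13
  n13 'dadc': c→14
  n14 'dadcc': ·  [P3 ends]
  n15 'dac': d→16
  n16 'dacd': a→17
  n17 'dacda': d→18
  n18 'dacdad': ·  [P4 ends]
  n19 'bb': ·  [P5 ends]
  n20 'dc': c→21
  n21 'dcc': ·  [P6 ends]

Failure links (BFS by depth):
  n1('a'): parent n0 fail=0; on 'a' 0 → fail=0;  out ∅∪∅=∅
  n4('c'): parent n0 fail=0; on 'c' 0 → fail=0;  out ∅∪∅=∅
  n9('b'): parent n0 fail=0; on 'b' 0 → fail=0;  out {2}∪∅={2}
  n10('d'): parent n0 fail=0; on 'd' 0 → fail=0;  out ∅∪∅=∅
  n2('ab'): parent n1 fail=0; on 'b' 0 → fail=9;  out ∅∪{2}={2}
  n5('cb'): parent n4 fail=0; on 'b' 0 → fail=9;  out ∅∪{2}={2}
  n11('da'): parent n10 fail=0; on 'a' 0 → fail=1;  out ∅∪∅=∅
  n19('bb'): parent n9 fail=0; on 'b' 0 → fail=9;  out {5}∪{2}={2,5}
  n20('dc'): parent n10 fail=0; on 'c' 0 → fail=4;  out ∅∪∅=∅
  n3('aba'): parent n2 fail=9; on 'a' 9→0 → fail=1;  out {0}∪∅={0}
  n6('cbb'): parent n5 fail=9; on 'b' 9 → fail=19;  out ∅∪{2,5}={2,5}
  n12('dad'): parent n11 fail=1; on 'd' 1→0 → fail=10;  out ∅∪∅=∅
  n15('dac'): parent n11 fail=1; on 'c' 1→0 → fail=4;  out ∅∪∅=∅
  n21('dcc'): parent n20 fail=4; on 'c' 4→0 → fail=4;  out {6}∪∅={6}
  n7('cbbd'): parent n6 fail=19; on 'd' 19→9→0 → fail=10;  out ∅∪∅=∅
  n13('dadc'): parent n12 fail=10; on 'c' 10 → fail=20;  out ∅∪∅=∅
  n16('dacd'): parent n15 fail=4; on 'd' 4→0 → fail=10;  out ∅∪∅=∅
  n8('cbbdc'): parent n7 fail=10; on 'c' 10 → fail=20;  out {1}∪∅={1}
  n14('dadcc'): parent n13 fail=20; on 'c' 20 → fail=21;  out {3}∪{6}={3,6}
  n17('dacda'): parent n16 fail=10; on 'a' 10 → fail=11;  out ∅∪∅=∅
  n18('dacdad'): parent n17 fail=11; on 'd' 11 → fail=12;  out {4}∪∅={4}

Text stream:
pos 0 'd': at 10
pos 1 'a': at 11
pos 2 'c': at 15
pos 3 'd': at 16
pos 4 'c': at 20 ·f
pos 5 'c': at 21  → match P6@[3:5]
pos 6 'b': at 5 ·f  → match P2@[6:6]
pos 7 'b': at 6  → match P2@[7:7],P5@[6:7]
pos 8 'b': at 19 ·f  → match P2@[8:8],P5@[7:8]
pos 9 'b': at 19 ·f  → match P2@[9:9],P5@[8:9]
pos 10 'a': at 1 ·f
pos 11 'b': at 2  → match P2@[11:11]
pos 12 'a': at 3  → match P0@[10:12]
pos 13 'd': at 10 ·f
pos 14 'a': at 11
pos 15 'd': at 12
pos 16 'c': at 13
pos 17 'c': at 14  → match P3@[13:17],P6@[15:17]
pos 18 'd': at 10 ·f
pos 19 'c': at 20
pos 20 'c': at 21  → match P6@[18:20]
pos 21 'b': at 5 ·f  → match P2@[21:21]
pos 22 'b': at 6  → match P2@[22:22],P5@[21:22]
pos 23 'd': at 7
pos 24 'd': at 10 ·f
pos 25 'a': at 11
pos 26 'c': at 15
pos 27 'd': at 16
pos 28 'a': at 17
pos 29 'd': at 18  → match P4@[24:29]
pos 30 'd': at 10 ·f

All matches (sorted): [[5,6],[6,2],[7,2],[7,5],[8,2],[8,5],[9,2],[9,5],[11,2],[12,0],[17,3],[17,6],[20,6],[21,2],[22,2],[22,5],[29,4]]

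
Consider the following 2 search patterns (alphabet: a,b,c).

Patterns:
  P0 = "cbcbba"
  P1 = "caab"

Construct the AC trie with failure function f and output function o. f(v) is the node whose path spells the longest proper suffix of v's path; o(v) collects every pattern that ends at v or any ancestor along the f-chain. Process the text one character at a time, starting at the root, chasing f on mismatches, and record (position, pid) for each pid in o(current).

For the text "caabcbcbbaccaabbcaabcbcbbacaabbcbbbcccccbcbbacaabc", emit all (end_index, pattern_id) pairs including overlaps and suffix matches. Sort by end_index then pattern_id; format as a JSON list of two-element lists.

Construct AC machine:
Trie nodes:
  n0 'ε': c→1
  n1 'c': a→7 b→2
  n2 'cb': c→3
  n3 'cbc': b→4
  n4 'cbcb': b→5
  n5 'cbcbb': a→6
  n6 'cbcbba': ·  ←P0
  n7 'ca': a→8
  n8 'caa': b→9
  n9 'caab': ·  ←P1

Failure links (BFS by depth):
  n1('c'): parent n0 fail=0; on 'c' 0 → fail=0;  out ∅∪∅=∅
  n2('cb'): parent n1 fail=0; on 'b' 0 → fail=0;  out ∅∪∅=∅
  n7('ca'): parent n1 fail=0; on 'a' 0 → fail=0;  out ∅∪∅=∅
  n3('cbc'): parent n2 fail=0; on 'c' 0 → fail=1;  out ∅∪∅=∅
  n8('caa'): parent n7 fail=0; on 'a' 0 → fail=0;  out ∅∪∅=∅
  n4('cbcb'): parent n3 fail=1; on 'b' 1 → fail=2;  out ∅∪∅=∅
  n9('caab'): parent n8 fail=0; on 'b' 0 → fail=0;  out {1}∪∅={1}
  n5('cbcbb'): parent n4 fail=2; on 'b' 2→0 → fail=0;  out ∅∪∅=∅
  n6('cbcbba'): parent n5 fail=0; on 'a' 0 → fail=0;  out {0}∪∅={0}

Run:
[0] read 'c'  n0⇒n1
[1] read 'a'  n1⇒n7
[2] read 'a'  n7⇒n8
[3] read 'b'  n8⇒n9  emit P1@[0:3]
[4] read 'c'  n9⇒n1 ·f
[5] read 'b'  n1⇒n2
[6] read 'c'  n2⇒n3
[7] read 'b'  n3⇒n4
[8] read 'b'  n4⇒n5
[9] read 'a'  n5⇒n6  emit P0@[4:9]
[10] read 'c'  n6⇒n1 ·f
[11] read 'c'  n1⇒n1 ·f
[12] read 'a'  n1⇒n7
[13] read 'a'  n7⇒n8
[14] read 'b'  n8⇒n9  emit P1@[11:14]
[15] read 'b'  n9⇒n0 ·f
[16] read 'c'  n0⇒n1
[17] read 'a'  n1⇒n7
[18] read 'a'  n7⇒n8
[19] read 'b'  n8⇒n9  emit P1@[16:19]
[20] read 'c'  n9⇒n1 ·f
[21] read 'b'  n1⇒n2
[22] read 'c'  n2⇒n3
[23] read 'b'  n3⇒n4
[24] read 'b'  n4⇒n5
[25] read 'a'  n5⇒n6  emit P0@[20:25]
[26] read 'c'  n6⇒n1 ·f
[27] read 'a'  n1⇒n7
[28] read 'a'  n7⇒n8
[29] read 'b'  n8⇒n9  emit P1@[26:29]
[30] read 'b'  n9⇒n0 ·f
[31] read 'c'  n0⇒n1
[32] read 'b'  n1⇒n2
[33] read 'b'  n2⇒n0 ·f
[34] read 'b'  n0⇒n0
[35] read 'c'  n0⇒n1
[36] read 'c'  n1⇒n1 ·f
[37] read 'c'  n1⇒n1 ·f
[38] read 'c'  n1⇒n1 ·f
[39] read 'c'  n1⇒n1 ·f
[40] read 'b'  n1⇒n2
[41] read 'c'  n2⇒n3
[42] read 'b'  n3⇒n4
[43] read 'b'  n4⇒n5
[44] read 'a'  n5⇒n6  emit P0@[39:44]
[45] read 'c'  n6⇒n1 ·f
[46] read 'a'  n1⇒n7
[47] read 'a'  n7⇒n8
[48] read 'b'  n8⇒n9  emit P1@[45:48]
[49] read 'c'  n9⇒n1 ·f

Result: [[3,1],[9,0],[14,1],[19,1],[25,0],[29,1],[44,0],[48,1]]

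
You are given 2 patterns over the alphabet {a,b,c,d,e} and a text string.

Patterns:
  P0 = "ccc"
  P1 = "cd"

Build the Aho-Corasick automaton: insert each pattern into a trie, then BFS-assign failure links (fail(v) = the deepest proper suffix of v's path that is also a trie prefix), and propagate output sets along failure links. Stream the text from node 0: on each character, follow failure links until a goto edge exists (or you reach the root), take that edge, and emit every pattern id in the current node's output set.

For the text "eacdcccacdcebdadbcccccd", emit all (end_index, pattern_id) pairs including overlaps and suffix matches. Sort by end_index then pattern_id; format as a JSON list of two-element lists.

Build:
Trie (insert patterns):
  0='ε' goto c→1
  1='c' goto c→2 d→4
  2='cc' goto c→3
  3='ccc' goto ·  [P0 ends]
  4='cd' goto ·  [P1 ends]

Failure links (BFS by depth):
  fail(1) 'c': from fail(0)=0 chase 'c': 0 ⇒ 0;  out=∅∪out(0)=∅
  fail(2) 'cc': from fail(1)=0 chase 'c': 0 ⇒ 1;  out=∅∪out(1)=∅
  fail(4) 'cd': from fail(1)=0 chase 'd': 0 ⇒ 0;  out={1}∪out(0)={1}
  fail(3) 'ccc': from fail(2)=1 chase 'c': 1 ⇒ 2;  out={0}∪out(2)={0}

Scan:
pos 0 'e': at 0
pos 1 'a': at 0
pos 2 'c': at 1
pos 3 'd': at 4  → match P1@[2:3]
pos 4 'c': at 1 (fail-walked)
pos 5 'c': at 2
pos 6 'c': at 3  → match P0@[4:6]
pos 7 'a': at 0 (fail-walked)
pos 8 'c': at 1
pos 9 'd': at 4  → match P1@[8:9]
pos 10 'c': at 1 (fail-walked)
pos 11 'e': at 0 (fail-walked)
pos 12 'b': at 0
pos 13 'd': at 0
pos 14 'a': at 0
pos 15 'd': at 0
pos 16 'b': at 0
pos 17 'c': at 1
pos 18 'c': at 2
pos 19 'c': at 3  → match P0@[17:19]
pos 20 'c': at 3 (fail-walked)  → match P0@[18:20]
pos 21 'c': at 3 (fail-walked)  → match P0@[19:21]
pos 22 'd': at 4 (fail-walked)  → match P1@[21:22]

Matches: [[3,1],[6,0],[9,1],[19,0],[20,0],[21,0],[22,1]]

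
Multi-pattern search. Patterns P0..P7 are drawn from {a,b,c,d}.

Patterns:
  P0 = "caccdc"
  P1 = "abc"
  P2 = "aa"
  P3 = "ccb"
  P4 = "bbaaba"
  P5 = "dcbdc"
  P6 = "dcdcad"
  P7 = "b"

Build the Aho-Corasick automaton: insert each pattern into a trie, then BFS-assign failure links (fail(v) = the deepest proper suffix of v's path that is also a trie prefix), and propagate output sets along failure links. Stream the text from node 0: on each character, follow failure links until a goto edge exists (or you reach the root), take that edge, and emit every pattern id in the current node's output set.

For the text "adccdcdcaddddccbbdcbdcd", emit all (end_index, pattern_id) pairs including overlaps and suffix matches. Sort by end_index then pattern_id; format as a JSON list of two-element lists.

Build automaton:
Trie (insert patterns):
  n0 'ε': a→7 b→13 c→1 d→19
  n1 'c': a→2 c→11
  n2 'ca': c→3
  n3 'cac': c→4
  n4 'cacc': d→5
  n5 'caccd': c→6
  n6 'caccdc': ·  ←P0
  n7 'a': a→10 b→8
  n8 'ab': c→9
  n9 'abc': ·  ←P1
  n10 'aa': ·  ←P2
  n11 'cc': b→12
  n12 'ccb': ·  ←P3
  n13 'b': b→14  ←P7
  n14 'bb': a→15
  n15 'bba': a→16
  n16 'bbaa': b→17
  n17 'bbaab': a→18
  n18 'bbaaba': ·  ←P4
  n19 'd': c→20
  n20 'dc': b→21 d→24
  n21 'dcb': d→22
  n22 'dcbd': c→23
  n23 'dcbdc': ·  ←P5
  n24 'dcd': c→25
  n25 'dcdc': a→26
  n26 'dcdca': d→27
  n27 'dcdcad': ·  ←P6

BFS fail/out derivation:
  fail(1) 'c': from fail(0)=0 chase 'c': 0 ⇒ 0;  out=∅∪out(0)=∅
  fail(7) 'a': from fail(0)=0 chase 'a': 0 ⇒ 0;  out=∅∪out(0)=∅
  fail(13) 'b': from fail(0)=0 chase 'b': 0 ⇒ 0;  out={7}∪out(0)={7}
  fail(19) 'd': from fail(0)=0 chase 'd': 0 ⇒ 0;  out=∅∪out(0)=∅
  fail(2) 'ca': from fail(1)=0 chase 'a': 0 ⇒ 7;  out=∅∪out(7)=∅
  fail(8) 'ab': from fail(7)=0 chase 'b': 0 ⇒ 13;  out=∅∪out(13)={7}
  fail(10) 'aa': from fail(7)=0 chase 'a': 0 ⇒ 7;  out={2}∪out(7)={2}
  fail(11) 'cc': from fail(1)=0 chase 'c': 0 ⇒ 1;  out=∅∪out(1)=∅
  fail(14) 'bb': from fail(13)=0 chase 'b': 0 ⇒ 13;  out=∅∪out(13)={7}
  fail(20) 'dc': from fail(19)=0 chase 'c': 0 ⇒ 1;  out=∅∪out(1)=∅
  fail(3) 'cac': from fail(2)=7 chase 'c': 7→0 ⇒ 1;  out=∅∪out(1)=∅
  fail(9) 'abc': from fail(8)=13 chase 'c': 13→0 ⇒ 1;  out={1}∪out(1)={1}
  fail(12) 'ccb': from fail(11)=1 chase 'b': 1→0 ⇒ 13;  out={3}∪out(13)={3,7}
  fail(15) 'bba': from fail(14)=13 chase 'a': 13→0 ⇒ 7;  out=∅∪out(7)=∅
  fail(21) 'dcb': from fail(20)=1 chase 'b': 1→0 ⇒ 13;  out=∅∪out(13)={7}
  fail(24) 'dcd': from fail(20)=1 chase 'd': 1→0 ⇒ 19;  out=∅∪out(19)=∅
  fail(4) 'cacc': from fail(3)=1 chase 'c': 1 ⇒ 11;  out=∅∪out(11)=∅
  fail(16) 'bbaa': from fail(15)=7 chase 'a': 7 ⇒ 10;  out=∅∪out(10)={2}
  fail(22) 'dcbd': from fail(21)=13 chase 'd': 13→0 ⇒ 19;  out=∅∪out(19)=∅
  fail(25) 'dcdc': from fail(24)=19 chase 'c': 19 ⇒ 20;  out=∅∪out(20)=∅
  fail(5) 'caccd': from fail(4)=11 chase 'd': 11→1→0 ⇒ 19;  out=∅∪out(19)=∅
  fail(17) 'bbaab': from fail(16)=10 chase 'b': 10→7 ⇒ 8;  out=∅∪out(8)={7}
  fail(23) 'dcbdc': from fail(22)=19 chase 'c': 19 ⇒ 20;  out={5}∪out(20)={5}
  fail(26) 'dcdca': from fail(25)=20 chase 'a': 20→1 ⇒ 2;  out=∅∪out(2)=∅
  fail(6) 'caccdc': from fail(5)=19 chase 'c': 19 ⇒ 20;  out={0}∪out(20)={0}
  fail(18) 'bbaaba': from fail(17)=8 chase 'a': 8→13→0 ⇒ 7;  out={4}∪out(7)={4}
  fail(27) 'dcdcad': from fail(26)=2 chase 'd': 2→7→0 ⇒ 19;  out={6}∪out(19)={6}

Run:
[0] read 'a'  n0⇒n7
[1] read 'd'  n7⇒n19 (via fail)
[2] read 'c'  n19⇒n20
[3] read 'c'  n20⇒n11 (via fail)
[4] read 'd'  n11⇒n19 (via fail)
[5] read 'c'  n19⇒n20
[6] read 'd'  n20⇒n24
[7] read 'c'  n24⇒n25
[8] read 'a'  n25⇒n26
[9] read 'd'  n26⇒n27  emit P6@[4:9]
[10] read 'd'  n27⇒n19 (via fail)
[11] read 'd'  n19⇒n19 (via fail)
[12] read 'd'  n19⇒n19 (via fail)
[13] read 'c'  n19⇒n20
[14] read 'c'  n20⇒n11 (via fail)
[15] read 'b'  n11⇒n12  emit P3@[13:15],P7@[15:15]
[16] read 'b'  n12⇒n14 (via fail)  emit P7@[16:16]
[17] read 'd'  n14⇒n19 (via fail)
[18] read 'c'  n19⇒n20
[19] read 'b'  n20⇒n21  emit P7@[19:19]
[20] read 'd'  n21⇒n22
[21] read 'c'  n22⇒n23  emit P5@[17:21]
[22] read 'd'  n23⇒n24 (via fail)

Matches: [[9,6],[15,3],[15,7],[16,7],[19,7],[21,5]]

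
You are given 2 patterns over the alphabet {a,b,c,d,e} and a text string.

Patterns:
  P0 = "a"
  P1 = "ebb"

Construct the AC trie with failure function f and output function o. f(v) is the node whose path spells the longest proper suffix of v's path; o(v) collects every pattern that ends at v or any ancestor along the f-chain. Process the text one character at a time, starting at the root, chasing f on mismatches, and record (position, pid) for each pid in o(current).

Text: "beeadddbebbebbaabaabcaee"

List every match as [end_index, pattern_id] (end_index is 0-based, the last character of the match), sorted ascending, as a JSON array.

Build automaton:
Trie nodes:
  0='ε' goto a→1 e→2
  1='a' goto ·  ←P0
  2='e' goto b→3
  3='eb' goto b→4
  4='ebb' goto ·  ←P1

BFS fail/out derivation:
  n1('a'): parent n0 fail=0; on 'a' 0 → fail=0;  out {0}∪∅={0}
  n2('e'): parent n0 fail=0; on 'e' 0 → fail=0;  out ∅∪∅=∅
  n3('eb'): parent n2 fail=0; on 'b' 0 → fail=0;  out ∅∪∅=∅
  n4('ebb'): parent n3 fail=0; on 'b' 0 → fail=0;  out {1}∪∅={1}

Text stream:
pos 0 'b': at 0
pos 1 'e': at 2
pos 2 'e': at 2 ·f
pos 3 'a': at 1 ·f  ** P0@[3:3]
pos 4 'd': at 0 ·f
pos 5 'd': at 0
pos 6 'd': at 0
pos 7 'b': at 0
pos 8 'e': at 2
pos 9 'b': at 3
pos 10 'b': at 4  ** P1@[8:10]
pos 11 'e': at 2 ·f
pos 12 'b': at 3
pos 13 'b': at 4  ** P1@[11:13]
pos 14 'a': at 1 ·f  ** P0@[14:14]
pos 15 'a': at 1 ·f  ** P0@[15:15]
pos 16 'b': at 0 ·f
pos 17 'a': at 1  ** P0@[17:17]
pos 18 'a': at 1 ·f  ** P0@[18:18]
pos 19 'b': at 0 ·f
pos 20 'c': at 0
pos 21 'a': at 1  ** P0@[21:21]
pos 22 'e': at 2 ·f
pos 23 'e': at 2 ·f

All matches (sorted): [[3,0],[10,1],[13,1],[14,0],[15,0],[17,0],[18,0],[21,0]]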